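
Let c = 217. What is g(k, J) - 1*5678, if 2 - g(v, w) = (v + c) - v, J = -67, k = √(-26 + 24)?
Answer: -5893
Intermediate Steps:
k = I*√2 (k = √(-2) = I*√2 ≈ 1.4142*I)
g(v, w) = -215 (g(v, w) = 2 - ((v + 217) - v) = 2 - ((217 + v) - v) = 2 - 1*217 = 2 - 217 = -215)
g(k, J) - 1*5678 = -215 - 1*5678 = -215 - 5678 = -5893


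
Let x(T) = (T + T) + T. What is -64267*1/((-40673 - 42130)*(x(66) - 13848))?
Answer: -9181/161465850 ≈ -5.6860e-5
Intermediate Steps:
x(T) = 3*T (x(T) = 2*T + T = 3*T)
-64267*1/((-40673 - 42130)*(x(66) - 13848)) = -64267*1/((-40673 - 42130)*(3*66 - 13848)) = -64267*(-1/(82803*(198 - 13848))) = -64267/((-82803*(-13650))) = -64267/1130260950 = -64267*1/1130260950 = -9181/161465850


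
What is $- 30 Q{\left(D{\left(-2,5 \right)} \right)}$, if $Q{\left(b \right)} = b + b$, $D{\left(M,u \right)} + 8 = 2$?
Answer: $360$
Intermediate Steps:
$D{\left(M,u \right)} = -6$ ($D{\left(M,u \right)} = -8 + 2 = -6$)
$Q{\left(b \right)} = 2 b$
$- 30 Q{\left(D{\left(-2,5 \right)} \right)} = - 30 \cdot 2 \left(-6\right) = \left(-30\right) \left(-12\right) = 360$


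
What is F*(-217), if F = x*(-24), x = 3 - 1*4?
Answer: -5208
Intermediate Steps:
x = -1 (x = 3 - 4 = -1)
F = 24 (F = -1*(-24) = 24)
F*(-217) = 24*(-217) = -5208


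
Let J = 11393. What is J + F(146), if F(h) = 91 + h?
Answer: 11630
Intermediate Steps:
J + F(146) = 11393 + (91 + 146) = 11393 + 237 = 11630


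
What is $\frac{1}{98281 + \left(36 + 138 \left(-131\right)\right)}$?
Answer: $\frac{1}{80239} \approx 1.2463 \cdot 10^{-5}$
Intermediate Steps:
$\frac{1}{98281 + \left(36 + 138 \left(-131\right)\right)} = \frac{1}{98281 + \left(36 - 18078\right)} = \frac{1}{98281 - 18042} = \frac{1}{80239}$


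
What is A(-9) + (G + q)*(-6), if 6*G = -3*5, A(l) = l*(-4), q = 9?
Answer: -3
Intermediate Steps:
A(l) = -4*l
G = -5/2 (G = (-3*5)/6 = (1/6)*(-15) = -5/2 ≈ -2.5000)
A(-9) + (G + q)*(-6) = -4*(-9) + (-5/2 + 9)*(-6) = 36 + (13/2)*(-6) = 36 - 39 = -3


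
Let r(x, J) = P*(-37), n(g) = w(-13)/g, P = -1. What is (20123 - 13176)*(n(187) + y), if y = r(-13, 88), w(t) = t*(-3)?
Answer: 48337226/187 ≈ 2.5849e+5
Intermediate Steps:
w(t) = -3*t
n(g) = 39/g (n(g) = (-3*(-13))/g = 39/g)
r(x, J) = 37 (r(x, J) = -1*(-37) = 37)
y = 37
(20123 - 13176)*(n(187) + y) = (20123 - 13176)*(39/187 + 37) = 6947*(39*(1/187) + 37) = 6947*(39/187 + 37) = 6947*(6958/187) = 48337226/187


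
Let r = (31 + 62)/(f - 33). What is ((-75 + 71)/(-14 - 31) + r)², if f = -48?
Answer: 20449/18225 ≈ 1.1220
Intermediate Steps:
r = -31/27 (r = (31 + 62)/(-48 - 33) = 93/(-81) = 93*(-1/81) = -31/27 ≈ -1.1481)
((-75 + 71)/(-14 - 31) + r)² = ((-75 + 71)/(-14 - 31) - 31/27)² = (-4/(-45) - 31/27)² = (-4*(-1/45) - 31/27)² = (4/45 - 31/27)² = (-143/135)² = 20449/18225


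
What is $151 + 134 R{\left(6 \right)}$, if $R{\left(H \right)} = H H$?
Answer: $4975$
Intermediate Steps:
$R{\left(H \right)} = H^{2}$
$151 + 134 R{\left(6 \right)} = 151 + 134 \cdot 6^{2} = 151 + 134 \cdot 36 = 151 + 4824 = 4975$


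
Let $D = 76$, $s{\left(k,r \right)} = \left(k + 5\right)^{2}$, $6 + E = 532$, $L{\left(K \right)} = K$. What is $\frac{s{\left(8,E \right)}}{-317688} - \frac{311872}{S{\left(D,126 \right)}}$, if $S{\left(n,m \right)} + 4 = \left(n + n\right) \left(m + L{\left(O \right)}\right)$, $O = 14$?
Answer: $- \frac{8256798965}{563260824} \approx -14.659$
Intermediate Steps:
$E = 526$ ($E = -6 + 532 = 526$)
$s{\left(k,r \right)} = \left(5 + k\right)^{2}$
$S{\left(n,m \right)} = -4 + 2 n \left(14 + m\right)$ ($S{\left(n,m \right)} = -4 + \left(n + n\right) \left(m + 14\right) = -4 + 2 n \left(14 + m\right)$)
$\frac{s{\left(8,E \right)}}{-317688} - \frac{311872}{S{\left(D,126 \right)}} = \frac{\left(5 + 8\right)^{2}}{-317688} - \frac{311872}{-4 + 28 \cdot 76 + 2 \cdot 126 \cdot 76} = 13^{2} \left(- \frac{1}{317688}\right) - \frac{311872}{-4 + 2128 + 19152} = 169 \left(- \frac{1}{317688}\right) - \frac{311872}{21276} = - \frac{169}{317688} - \frac{77968}{5319} = - \frac{8256798965}{563260824}$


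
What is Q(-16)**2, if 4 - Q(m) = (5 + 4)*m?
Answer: 21904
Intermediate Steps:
Q(m) = 4 - 9*m (Q(m) = 4 - (5 + 4)*m = 4 - 9*m)
Q(-16)**2 = (4 - 9*(-16))**2 = (4 + 144)**2 = 148**2 = 21904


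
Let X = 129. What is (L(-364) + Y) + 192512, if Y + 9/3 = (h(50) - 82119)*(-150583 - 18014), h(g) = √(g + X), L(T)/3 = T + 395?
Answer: 13845209645 - 168597*√179 ≈ 1.3843e+10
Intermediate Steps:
L(T) = 1185 + 3*T (L(T) = 3*(T + 395) = 3*(395 + T) = 1185 + 3*T)
h(g) = √(129 + g) (h(g) = √(g + 129) = √(129 + g))
Y = 13845017040 - 168597*√179 (Y = -3 + (√(129 + 50) - 82119)*(-150583 - 18014) = -3 + (√179 - 82119)*(-168597) = -3 + (-82119 + √179)*(-168597) = -3 + (13845017043 - 168597*√179) = 13845017040 - 168597*√179 ≈ 1.3843e+10)
(L(-364) + Y) + 192512 = ((1185 + 3*(-364)) + (13845017040 - 168597*√179)) + 192512 = ((1185 - 1092) + (13845017040 - 168597*√179)) + 192512 = (93 + (13845017040 - 168597*√179)) + 192512 = (13845017133 - 168597*√179) + 192512 = 13845209645 - 168597*√179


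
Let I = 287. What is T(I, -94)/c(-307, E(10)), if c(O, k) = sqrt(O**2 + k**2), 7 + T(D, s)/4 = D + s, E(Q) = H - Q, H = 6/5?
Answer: 3720*sqrt(2358161)/2358161 ≈ 2.4225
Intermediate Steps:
H = 6/5 (H = 6*(1/5) = 6/5 ≈ 1.2000)
E(Q) = 6/5 - Q
T(D, s) = -28 + 4*D + 4*s (T(D, s) = -28 + 4*(D + s) = -28 + (4*D + 4*s) = -28 + 4*D + 4*s)
T(I, -94)/c(-307, E(10)) = (-28 + 4*287 + 4*(-94))/(sqrt((-307)**2 + (6/5 - 1*10)**2)) = (-28 + 1148 - 376)/(sqrt(94249 + (6/5 - 10)**2)) = 744/(sqrt(94249 + (-44/5)**2)) = 744/(sqrt(94249 + 1936/25)) = 744/(sqrt(2358161/25)) = 744/((sqrt(2358161)/5)) = 744*(5*sqrt(2358161)/2358161) = 3720*sqrt(2358161)/2358161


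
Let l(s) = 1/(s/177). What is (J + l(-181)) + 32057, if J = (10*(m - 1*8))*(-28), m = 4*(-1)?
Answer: 6410300/181 ≈ 35416.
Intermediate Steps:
m = -4
J = 3360 (J = (10*(-4 - 1*8))*(-28) = (10*(-4 - 8))*(-28) = (10*(-12))*(-28) = -120*(-28) = 3360)
l(s) = 177/s (l(s) = 1/(s*(1/177)) = 1/(s/177) = 177/s)
(J + l(-181)) + 32057 = (3360 + 177/(-181)) + 32057 = (3360 + 177*(-1/181)) + 32057 = (3360 - 177/181) + 32057 = 607983/181 + 32057 = 6410300/181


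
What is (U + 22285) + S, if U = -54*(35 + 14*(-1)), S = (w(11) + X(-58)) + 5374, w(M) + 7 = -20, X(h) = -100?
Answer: 26398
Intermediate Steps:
w(M) = -27 (w(M) = -7 - 20 = -27)
S = 5247 (S = (-27 - 100) + 5374 = -127 + 5374 = 5247)
U = -1134 (U = -54*(35 - 14) = -54*21 = -1134)
(U + 22285) + S = (-1134 + 22285) + 5247 = 21151 + 5247 = 26398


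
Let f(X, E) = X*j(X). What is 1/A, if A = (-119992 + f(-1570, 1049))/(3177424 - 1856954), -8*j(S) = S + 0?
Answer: -2640940/856209 ≈ -3.0845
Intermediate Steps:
j(S) = -S/8 (j(S) = -(S + 0)/8 = -S/8)
f(X, E) = -X²/8 (f(X, E) = X*(-X/8) = -X²/8)
A = -856209/2640940 (A = (-119992 - ⅛*(-1570)²)/(3177424 - 1856954) = (-119992 - ⅛*2464900)/1320470 = (-119992 - 616225/2)*(1/1320470) = -856209/2*1/1320470 = -856209/2640940 ≈ -0.32421)
1/A = 1/(-856209/2640940) = -2640940/856209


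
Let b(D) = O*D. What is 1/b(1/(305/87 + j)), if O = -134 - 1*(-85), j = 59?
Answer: -5438/4263 ≈ -1.2756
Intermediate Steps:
O = -49 (O = -134 + 85 = -49)
b(D) = -49*D
1/b(1/(305/87 + j)) = 1/(-49/(305/87 + 59)) = 1/(-49/5438/87) = 1/(-49*87/5438) = 1/(-4263/5438) = -5438/4263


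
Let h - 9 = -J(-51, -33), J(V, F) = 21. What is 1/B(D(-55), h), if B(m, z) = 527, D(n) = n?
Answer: 1/527 ≈ 0.0018975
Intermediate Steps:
h = -12 (h = 9 - 1*21 = 9 - 21 = -12)
1/B(D(-55), h) = 1/527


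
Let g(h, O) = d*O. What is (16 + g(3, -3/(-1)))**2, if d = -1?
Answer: 169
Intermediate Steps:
g(h, O) = -O
(16 + g(3, -3/(-1)))**2 = (16 - (-3)/(-1))**2 = (16 - (-3)*(-1))**2 = (16 - 1*3)**2 = (16 - 3)**2 = 13**2 = 169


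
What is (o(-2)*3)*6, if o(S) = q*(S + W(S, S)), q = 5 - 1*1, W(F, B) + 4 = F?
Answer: -576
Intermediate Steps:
W(F, B) = -4 + F
q = 4 (q = 5 - 1 = 4)
o(S) = -16 + 8*S (o(S) = 4*(S + (-4 + S)) = 4*(-4 + 2*S) = -16 + 8*S)
(o(-2)*3)*6 = ((-16 + 8*(-2))*3)*6 = ((-16 - 16)*3)*6 = -32*3*6 = -96*6 = -576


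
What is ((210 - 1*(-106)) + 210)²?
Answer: 276676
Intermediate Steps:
((210 - 1*(-106)) + 210)² = ((210 + 106) + 210)² = (316 + 210)² = 526² = 276676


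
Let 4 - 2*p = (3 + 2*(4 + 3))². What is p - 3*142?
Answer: -1137/2 ≈ -568.50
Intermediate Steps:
p = -285/2 (p = 2 - (3 + 2*(4 + 3))²/2 = 2 - (3 + 2*7)²/2 = 2 - (3 + 14)²/2 = 2 - ½*17² = 2 - ½*289 = 2 - 289/2 = -285/2 ≈ -142.50)
p - 3*142 = -285/2 - 3*142 = -285/2 - 426 = -1137/2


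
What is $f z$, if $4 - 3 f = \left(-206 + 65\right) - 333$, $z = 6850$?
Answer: $\frac{3274300}{3} \approx 1.0914 \cdot 10^{6}$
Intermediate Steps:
$f = \frac{478}{3}$ ($f = \frac{4}{3} - \frac{\left(-206 + 65\right) - 333}{3} = \frac{4}{3} - \frac{-141 - 333}{3} = \frac{4}{3} - -158 = \frac{4}{3} + 158 = \frac{478}{3} \approx 159.33$)
$f z = \frac{478}{3} \cdot 6850 = \frac{3274300}{3}$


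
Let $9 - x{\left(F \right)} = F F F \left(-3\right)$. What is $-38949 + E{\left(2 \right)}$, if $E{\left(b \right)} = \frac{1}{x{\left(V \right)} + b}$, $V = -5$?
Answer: $- \frac{14177437}{364} \approx -38949.0$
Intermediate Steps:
$x{\left(F \right)} = 9 + 3 F^{3}$ ($x{\left(F \right)} = 9 - F F F \left(-3\right) = 9 - F^{2} \left(- 3 F\right) = 9 - - 3 F^{3} = 9 + 3 F^{3}$)
$E{\left(b \right)} = \frac{1}{-366 + b}$ ($E{\left(b \right)} = \frac{1}{\left(9 + 3 \left(-5\right)^{3}\right) + b} = \frac{1}{\left(9 + 3 \left(-125\right)\right) + b} = \frac{1}{\left(9 - 375\right) + b} = \frac{1}{-366 + b}$)
$-38949 + E{\left(2 \right)} = -38949 + \frac{1}{-366 + 2} = -38949 + \frac{1}{-364} = -38949 - \frac{1}{364} = - \frac{14177437}{364}$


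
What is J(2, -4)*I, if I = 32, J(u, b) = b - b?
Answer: 0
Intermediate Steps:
J(u, b) = 0
J(2, -4)*I = 0*32 = 0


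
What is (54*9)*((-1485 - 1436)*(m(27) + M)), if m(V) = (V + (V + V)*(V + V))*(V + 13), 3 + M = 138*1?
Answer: -167307665130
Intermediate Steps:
M = 135 (M = -3 + 138*1 = -3 + 138 = 135)
m(V) = (13 + V)*(V + 4*V**2) (m(V) = (V + (2*V)*(2*V))*(13 + V) = (V + 4*V**2)*(13 + V) = (13 + V)*(V + 4*V**2))
(54*9)*((-1485 - 1436)*(m(27) + M)) = (54*9)*((-1485 - 1436)*(27*(13 + 4*27**2 + 53*27) + 135)) = 486*(-2921*(27*(13 + 4*729 + 1431) + 135)) = 486*(-2921*(27*(13 + 2916 + 1431) + 135)) = 486*(-2921*(27*4360 + 135)) = 486*(-2921*(117720 + 135)) = 486*(-2921*117855) = 486*(-344254455) = -167307665130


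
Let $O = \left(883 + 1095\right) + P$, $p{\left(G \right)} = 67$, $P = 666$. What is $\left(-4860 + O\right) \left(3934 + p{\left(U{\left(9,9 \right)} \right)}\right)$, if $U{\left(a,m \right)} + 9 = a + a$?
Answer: $-8866216$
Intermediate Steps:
$U{\left(a,m \right)} = -9 + 2 a$ ($U{\left(a,m \right)} = -9 + \left(a + a\right) = -9 + 2 a$)
$O = 2644$ ($O = \left(883 + 1095\right) + 666 = 1978 + 666 = 2644$)
$\left(-4860 + O\right) \left(3934 + p{\left(U{\left(9,9 \right)} \right)}\right) = \left(-4860 + 2644\right) \left(3934 + 67\right) = \left(-2216\right) 4001 = -8866216$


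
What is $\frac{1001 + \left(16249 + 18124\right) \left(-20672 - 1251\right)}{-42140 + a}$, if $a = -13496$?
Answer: $\frac{376779139}{27818} \approx 13544.0$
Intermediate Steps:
$\frac{1001 + \left(16249 + 18124\right) \left(-20672 - 1251\right)}{-42140 + a} = \frac{1001 + \left(16249 + 18124\right) \left(-20672 - 1251\right)}{-42140 - 13496} = \frac{1001 + 34373 \left(-21923\right)}{-55636} = \left(1001 - 753559279\right) \left(- \frac{1}{55636}\right) = \left(-753558278\right) \left(- \frac{1}{55636}\right) = \frac{376779139}{27818}$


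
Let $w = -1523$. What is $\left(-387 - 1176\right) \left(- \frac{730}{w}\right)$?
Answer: $- \frac{1140990}{1523} \approx -749.17$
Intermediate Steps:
$\left(-387 - 1176\right) \left(- \frac{730}{w}\right) = \left(-387 - 1176\right) \left(- \frac{730}{-1523}\right) = - 1563 \left(\left(-730\right) \left(- \frac{1}{1523}\right)\right) = \left(-1563\right) \frac{730}{1523} = - \frac{1140990}{1523}$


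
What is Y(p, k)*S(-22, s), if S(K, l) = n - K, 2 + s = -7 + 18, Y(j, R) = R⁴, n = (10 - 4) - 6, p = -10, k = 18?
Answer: 2309472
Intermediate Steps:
n = 0 (n = 6 - 6 = 0)
s = 9 (s = -2 + (-7 + 18) = -2 + 11 = 9)
S(K, l) = -K (S(K, l) = 0 - K = -K)
Y(p, k)*S(-22, s) = 18⁴*(-1*(-22)) = 104976*22 = 2309472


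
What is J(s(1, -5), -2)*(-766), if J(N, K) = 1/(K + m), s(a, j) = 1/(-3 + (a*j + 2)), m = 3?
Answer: -766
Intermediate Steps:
s(a, j) = 1/(-1 + a*j) (s(a, j) = 1/(-3 + (2 + a*j)) = 1/(-1 + a*j))
J(N, K) = 1/(3 + K) (J(N, K) = 1/(K + 3) = 1/(3 + K))
J(s(1, -5), -2)*(-766) = -766/(3 - 2) = -766/1 = 1*(-766) = -766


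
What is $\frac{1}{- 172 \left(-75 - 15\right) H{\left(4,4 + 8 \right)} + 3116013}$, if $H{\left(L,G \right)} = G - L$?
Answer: $\frac{1}{3239853} \approx 3.0866 \cdot 10^{-7}$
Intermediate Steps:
$\frac{1}{- 172 \left(-75 - 15\right) H{\left(4,4 + 8 \right)} + 3116013} = \frac{1}{- 172 \left(-75 - 15\right) \left(\left(4 + 8\right) - 4\right) + 3116013} = \frac{1}{\left(-172\right) \left(-90\right) \left(12 - 4\right) + 3116013} = \frac{1}{15480 \cdot 8 + 3116013} = \frac{1}{123840 + 3116013} = \frac{1}{3239853}$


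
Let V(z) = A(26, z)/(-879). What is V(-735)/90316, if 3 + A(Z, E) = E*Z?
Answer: 6371/26462588 ≈ 0.00024076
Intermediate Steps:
A(Z, E) = -3 + E*Z
V(z) = 1/293 - 26*z/879 (V(z) = (-3 + z*26)/(-879) = (-3 + 26*z)*(-1/879) = 1/293 - 26*z/879)
V(-735)/90316 = (1/293 - 26/879*(-735))/90316 = (1/293 + 6370/293)*(1/90316) = (6371/293)*(1/90316) = 6371/26462588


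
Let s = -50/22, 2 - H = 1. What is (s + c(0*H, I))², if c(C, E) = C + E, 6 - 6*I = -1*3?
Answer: 289/484 ≈ 0.59711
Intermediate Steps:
H = 1 (H = 2 - 1*1 = 2 - 1 = 1)
I = 3/2 (I = 1 - (-1)*3/6 = 1 - ⅙*(-3) = 1 + ½ = 3/2 ≈ 1.5000)
s = -25/11 (s = -50*1/22 = -25/11 ≈ -2.2727)
(s + c(0*H, I))² = (-25/11 + (0*1 + 3/2))² = (-25/11 + (0 + 3/2))² = (-25/11 + 3/2)² = (-17/22)² = 289/484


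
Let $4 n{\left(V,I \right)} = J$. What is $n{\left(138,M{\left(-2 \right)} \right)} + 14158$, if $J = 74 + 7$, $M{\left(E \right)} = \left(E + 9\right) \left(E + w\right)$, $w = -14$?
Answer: $\frac{56713}{4} \approx 14178.0$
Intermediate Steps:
$M{\left(E \right)} = \left(-14 + E\right) \left(9 + E\right)$ ($M{\left(E \right)} = \left(E + 9\right) \left(E - 14\right) = \left(9 + E\right) \left(-14 + E\right) = \left(-14 + E\right) \left(9 + E\right)$)
$J = 81$
$n{\left(V,I \right)} = \frac{81}{4}$ ($n{\left(V,I \right)} = \frac{1}{4} \cdot 81 = \frac{81}{4}$)
$n{\left(138,M{\left(-2 \right)} \right)} + 14158 = \frac{81}{4} + 14158 = \frac{56713}{4}$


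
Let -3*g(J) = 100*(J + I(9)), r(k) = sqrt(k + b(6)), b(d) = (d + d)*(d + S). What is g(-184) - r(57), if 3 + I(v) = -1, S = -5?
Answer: 18800/3 - sqrt(69) ≈ 6258.4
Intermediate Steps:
I(v) = -4 (I(v) = -3 - 1 = -4)
b(d) = 2*d*(-5 + d) (b(d) = (d + d)*(d - 5) = (2*d)*(-5 + d) = 2*d*(-5 + d))
r(k) = sqrt(12 + k) (r(k) = sqrt(k + 2*6*(-5 + 6)) = sqrt(k + 2*6*1) = sqrt(k + 12) = sqrt(12 + k))
g(J) = 400/3 - 100*J/3 (g(J) = -100*(J - 4)/3 = -100*(-4 + J)/3 = -(-400 + 100*J)/3 = 400/3 - 100*J/3)
g(-184) - r(57) = (400/3 - 100/3*(-184)) - sqrt(12 + 57) = (400/3 + 18400/3) - sqrt(69) = 18800/3 - sqrt(69)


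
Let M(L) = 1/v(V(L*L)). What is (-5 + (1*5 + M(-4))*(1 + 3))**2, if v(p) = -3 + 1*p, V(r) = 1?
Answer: 169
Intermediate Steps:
v(p) = -3 + p
M(L) = -1/2 (M(L) = 1/(-3 + 1) = 1/(-2) = -1/2)
(-5 + (1*5 + M(-4))*(1 + 3))**2 = (-5 + (1*5 - 1/2)*(1 + 3))**2 = (-5 + (5 - 1/2)*4)**2 = (-5 + (9/2)*4)**2 = (-5 + 18)**2 = 13**2 = 169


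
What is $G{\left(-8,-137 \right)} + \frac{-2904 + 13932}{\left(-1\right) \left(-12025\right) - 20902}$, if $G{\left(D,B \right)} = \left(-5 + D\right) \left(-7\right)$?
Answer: $\frac{265593}{2959} \approx 89.758$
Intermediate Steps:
$G{\left(D,B \right)} = 35 - 7 D$
$G{\left(-8,-137 \right)} + \frac{-2904 + 13932}{\left(-1\right) \left(-12025\right) - 20902} = \left(35 - -56\right) + \frac{-2904 + 13932}{\left(-1\right) \left(-12025\right) - 20902} = \left(35 + 56\right) + \frac{11028}{12025 - 20902} = 91 + \frac{11028}{-8877} = 91 + 11028 \left(- \frac{1}{8877}\right) = 91 - \frac{3676}{2959} = \frac{265593}{2959}$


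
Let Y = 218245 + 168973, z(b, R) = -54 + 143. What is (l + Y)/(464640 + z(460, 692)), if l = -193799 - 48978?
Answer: 144441/464729 ≈ 0.31081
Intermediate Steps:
z(b, R) = 89
Y = 387218
l = -242777
(l + Y)/(464640 + z(460, 692)) = (-242777 + 387218)/(464640 + 89) = 144441/464729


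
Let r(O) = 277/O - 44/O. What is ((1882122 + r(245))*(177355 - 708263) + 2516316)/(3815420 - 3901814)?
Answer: 17486553268876/1511895 ≈ 1.1566e+7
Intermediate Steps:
r(O) = 233/O
((1882122 + r(245))*(177355 - 708263) + 2516316)/(3815420 - 3901814) = ((1882122 + 233/245)*(177355 - 708263) + 2516316)/(3815420 - 3901814) = ((1882122 + 233*(1/245))*(-530908) + 2516316)/(-86394) = ((1882122 + 233/245)*(-530908) + 2516316)*(-1/86394) = ((461120123/245)*(-530908) + 2516316)*(-1/86394) = (-34973194608812/35 + 2516316)*(-1/86394) = -34973106537752/35*(-1/86394) = 17486553268876/1511895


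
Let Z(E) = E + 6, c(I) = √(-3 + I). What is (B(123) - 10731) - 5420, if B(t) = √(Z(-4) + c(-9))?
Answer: -16151 + √(2 + 2*I*√3) ≈ -16149.0 + 1.0*I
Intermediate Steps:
Z(E) = 6 + E
B(t) = √(2 + 2*I*√3) (B(t) = √((6 - 4) + √(-3 - 9)) = √(2 + √(-12)) = √(2 + 2*I*√3))
(B(123) - 10731) - 5420 = (√(2 + 2*I*√3) - 10731) - 5420 = (-10731 + √(2 + 2*I*√3)) - 5420 = -16151 + √(2 + 2*I*√3)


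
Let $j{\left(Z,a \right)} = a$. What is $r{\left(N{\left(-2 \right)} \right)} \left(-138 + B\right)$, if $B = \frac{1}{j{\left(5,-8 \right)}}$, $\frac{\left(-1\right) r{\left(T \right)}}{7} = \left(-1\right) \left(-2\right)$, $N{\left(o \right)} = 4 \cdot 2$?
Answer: $\frac{7735}{4} \approx 1933.8$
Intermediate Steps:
$N{\left(o \right)} = 8$
$r{\left(T \right)} = -14$ ($r{\left(T \right)} = - 7 \left(\left(-1\right) \left(-2\right)\right) = \left(-7\right) 2 = -14$)
$B = - \frac{1}{8}$ ($B = \frac{1}{-8} = - \frac{1}{8} \approx -0.125$)
$r{\left(N{\left(-2 \right)} \right)} \left(-138 + B\right) = - 14 \left(-138 - \frac{1}{8}\right) = \left(-14\right) \left(- \frac{1105}{8}\right) = \frac{7735}{4}$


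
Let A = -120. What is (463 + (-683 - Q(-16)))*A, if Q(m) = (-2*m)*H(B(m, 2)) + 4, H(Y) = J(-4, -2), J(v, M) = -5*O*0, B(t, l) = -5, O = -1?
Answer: 26880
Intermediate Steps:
J(v, M) = 0 (J(v, M) = -5*(-1)*0 = 5*0 = 0)
H(Y) = 0
Q(m) = 4 (Q(m) = -2*m*0 + 4 = 0 + 4 = 4)
(463 + (-683 - Q(-16)))*A = (463 + (-683 - 1*4))*(-120) = (463 + (-683 - 4))*(-120) = (463 - 687)*(-120) = -224*(-120) = 26880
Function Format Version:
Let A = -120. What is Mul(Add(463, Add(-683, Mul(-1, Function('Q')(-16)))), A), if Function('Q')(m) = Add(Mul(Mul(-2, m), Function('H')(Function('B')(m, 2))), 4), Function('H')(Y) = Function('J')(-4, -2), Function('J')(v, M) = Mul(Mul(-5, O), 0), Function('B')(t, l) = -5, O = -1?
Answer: 26880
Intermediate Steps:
Function('J')(v, M) = 0 (Function('J')(v, M) = Mul(Mul(-5, -1), 0) = Mul(5, 0) = 0)
Function('H')(Y) = 0
Function('Q')(m) = 4 (Function('Q')(m) = Add(Mul(Mul(-2, m), 0), 4) = Add(0, 4) = 4)
Mul(Add(463, Add(-683, Mul(-1, Function('Q')(-16)))), A) = Mul(Add(463, Add(-683, Mul(-1, 4))), -120) = Mul(Add(463, Add(-683, -4)), -120) = Mul(Add(463, -687), -120) = Mul(-224, -120) = 26880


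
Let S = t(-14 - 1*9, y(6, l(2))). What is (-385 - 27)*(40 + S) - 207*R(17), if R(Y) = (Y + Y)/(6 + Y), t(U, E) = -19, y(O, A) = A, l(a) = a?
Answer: -8958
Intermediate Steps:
S = -19
R(Y) = 2*Y/(6 + Y) (R(Y) = (2*Y)/(6 + Y) = 2*Y/(6 + Y))
(-385 - 27)*(40 + S) - 207*R(17) = (-385 - 27)*(40 - 19) - 414*17/(6 + 17) = -412*21 - 414*17/23 = -8652 - 414*17/23 = -8652 - 207*34/23 = -8652 - 306 = -8958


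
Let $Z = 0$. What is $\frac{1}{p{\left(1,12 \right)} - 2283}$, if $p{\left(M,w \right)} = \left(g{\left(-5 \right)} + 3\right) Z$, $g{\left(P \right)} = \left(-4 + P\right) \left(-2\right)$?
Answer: $- \frac{1}{2283} \approx -0.00043802$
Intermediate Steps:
$g{\left(P \right)} = 8 - 2 P$
$p{\left(M,w \right)} = 0$ ($p{\left(M,w \right)} = \left(\left(8 - -10\right) + 3\right) 0 = \left(\left(8 + 10\right) + 3\right) 0 = \left(18 + 3\right) 0 = 21 \cdot 0 = 0$)
$\frac{1}{p{\left(1,12 \right)} - 2283} = \frac{1}{0 - 2283} = \frac{1}{-2283} = - \frac{1}{2283}$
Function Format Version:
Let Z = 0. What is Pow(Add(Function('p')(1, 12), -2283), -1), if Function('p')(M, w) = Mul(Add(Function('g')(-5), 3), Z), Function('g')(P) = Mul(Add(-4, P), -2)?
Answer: Rational(-1, 2283) ≈ -0.00043802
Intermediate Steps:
Function('g')(P) = Add(8, Mul(-2, P))
Function('p')(M, w) = 0 (Function('p')(M, w) = Mul(Add(Add(8, Mul(-2, -5)), 3), 0) = Mul(Add(Add(8, 10), 3), 0) = Mul(Add(18, 3), 0) = Mul(21, 0) = 0)
Pow(Add(Function('p')(1, 12), -2283), -1) = Pow(Add(0, -2283), -1) = Pow(-2283, -1) = Rational(-1, 2283)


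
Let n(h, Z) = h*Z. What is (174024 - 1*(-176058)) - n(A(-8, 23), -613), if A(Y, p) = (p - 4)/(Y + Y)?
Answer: 5589665/16 ≈ 3.4935e+5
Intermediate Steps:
A(Y, p) = (-4 + p)/(2*Y) (A(Y, p) = (-4 + p)/((2*Y)) = (-4 + p)*(1/(2*Y)) = (-4 + p)/(2*Y))
n(h, Z) = Z*h
(174024 - 1*(-176058)) - n(A(-8, 23), -613) = (174024 - 1*(-176058)) - (-613)*(½)*(-4 + 23)/(-8) = (174024 + 176058) - (-613)*(½)*(-⅛)*19 = 350082 - (-613)*(-19)/16 = 350082 - 1*11647/16 = 350082 - 11647/16 = 5589665/16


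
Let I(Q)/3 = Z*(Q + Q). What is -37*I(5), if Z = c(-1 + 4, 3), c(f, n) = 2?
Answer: -2220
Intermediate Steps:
Z = 2
I(Q) = 12*Q (I(Q) = 3*(2*(Q + Q)) = 3*(2*(2*Q)) = 3*(4*Q) = 12*Q)
-37*I(5) = -444*5 = -37*60 = -2220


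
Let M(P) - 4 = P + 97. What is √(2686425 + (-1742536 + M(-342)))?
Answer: 4*√58978 ≈ 971.42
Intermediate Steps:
M(P) = 101 + P (M(P) = 4 + (P + 97) = 4 + (97 + P) = 101 + P)
√(2686425 + (-1742536 + M(-342))) = √(2686425 + (-1742536 + (101 - 342))) = √(2686425 + (-1742536 - 241)) = √(2686425 - 1742777) = √943648 = 4*√58978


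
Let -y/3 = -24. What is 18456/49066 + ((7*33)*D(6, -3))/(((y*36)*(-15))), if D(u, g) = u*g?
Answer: 8533201/17663760 ≈ 0.48309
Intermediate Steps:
y = 72 (y = -3*(-24) = 72)
D(u, g) = g*u
18456/49066 + ((7*33)*D(6, -3))/(((y*36)*(-15))) = 18456/49066 + ((7*33)*(-3*6))/(((72*36)*(-15))) = 18456*(1/49066) + (231*(-18))/((2592*(-15))) = 9228/24533 - 4158/(-38880) = 9228/24533 - 4158*(-1/38880) = 9228/24533 + 77/720 = 8533201/17663760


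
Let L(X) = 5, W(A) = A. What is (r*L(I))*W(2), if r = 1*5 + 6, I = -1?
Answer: 110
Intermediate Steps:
r = 11 (r = 5 + 6 = 11)
(r*L(I))*W(2) = (11*5)*2 = 55*2 = 110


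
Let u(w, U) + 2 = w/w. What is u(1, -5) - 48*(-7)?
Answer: 335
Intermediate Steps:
u(w, U) = -1 (u(w, U) = -2 + w/w = -2 + 1 = -1)
u(1, -5) - 48*(-7) = -1 - 48*(-7) = -1 + 336 = 335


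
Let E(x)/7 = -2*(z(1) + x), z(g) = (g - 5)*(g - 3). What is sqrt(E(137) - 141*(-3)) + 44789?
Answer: 44789 + I*sqrt(1607) ≈ 44789.0 + 40.087*I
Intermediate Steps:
z(g) = (-5 + g)*(-3 + g)
E(x) = -112 - 14*x (E(x) = 7*(-2*((15 + 1**2 - 8*1) + x)) = 7*(-2*((15 + 1 - 8) + x)) = 7*(-2*(8 + x)) = 7*(-16 - 2*x) = -112 - 14*x)
sqrt(E(137) - 141*(-3)) + 44789 = sqrt((-112 - 14*137) - 141*(-3)) + 44789 = sqrt((-112 - 1918) + 423) + 44789 = sqrt(-2030 + 423) + 44789 = sqrt(-1607) + 44789 = I*sqrt(1607) + 44789 = 44789 + I*sqrt(1607)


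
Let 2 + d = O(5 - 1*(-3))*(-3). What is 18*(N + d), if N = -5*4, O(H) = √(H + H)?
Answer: -612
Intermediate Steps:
O(H) = √2*√H (O(H) = √(2*H) = √2*√H)
N = -20 (N = -5*4 = -20)
d = -14 (d = -2 + (√2*√(5 - 1*(-3)))*(-3) = -2 + (√2*√(5 + 3))*(-3) = -2 + (√2*√8)*(-3) = -2 + (√2*(2*√2))*(-3) = -2 + 4*(-3) = -2 - 12 = -14)
18*(N + d) = 18*(-20 - 14) = 18*(-34) = -612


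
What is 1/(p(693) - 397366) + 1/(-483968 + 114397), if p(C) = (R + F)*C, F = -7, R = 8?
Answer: -766244/146598837283 ≈ -5.2268e-6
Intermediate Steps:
p(C) = C (p(C) = (8 - 7)*C = 1*C = C)
1/(p(693) - 397366) + 1/(-483968 + 114397) = 1/(693 - 397366) + 1/(-483968 + 114397) = 1/(-396673) + 1/(-369571) = -1/396673 - 1/369571 = -766244/146598837283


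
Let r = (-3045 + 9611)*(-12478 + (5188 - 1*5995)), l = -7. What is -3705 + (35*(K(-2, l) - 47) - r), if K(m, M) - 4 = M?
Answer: 87223855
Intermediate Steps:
r = -87229310 (r = 6566*(-12478 + (5188 - 5995)) = 6566*(-12478 - 807) = 6566*(-13285) = -87229310)
K(m, M) = 4 + M
-3705 + (35*(K(-2, l) - 47) - r) = -3705 + (35*((4 - 7) - 47) - 1*(-87229310)) = -3705 + (35*(-3 - 47) + 87229310) = -3705 + (35*(-50) + 87229310) = -3705 + (-1750 + 87229310) = -3705 + 87227560 = 87223855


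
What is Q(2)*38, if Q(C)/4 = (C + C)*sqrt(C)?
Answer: 608*sqrt(2) ≈ 859.84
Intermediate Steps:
Q(C) = 8*C**(3/2) (Q(C) = 4*((C + C)*sqrt(C)) = 4*((2*C)*sqrt(C)) = 4*(2*C**(3/2)) = 8*C**(3/2))
Q(2)*38 = (8*2**(3/2))*38 = (8*(2*sqrt(2)))*38 = (16*sqrt(2))*38 = 608*sqrt(2)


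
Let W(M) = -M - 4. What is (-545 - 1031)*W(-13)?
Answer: -14184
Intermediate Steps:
W(M) = -4 - M
(-545 - 1031)*W(-13) = (-545 - 1031)*(-4 - 1*(-13)) = -1576*(-4 + 13) = -1576*9 = -14184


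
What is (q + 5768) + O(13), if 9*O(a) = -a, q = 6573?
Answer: 111056/9 ≈ 12340.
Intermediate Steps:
O(a) = -a/9 (O(a) = (-a)/9 = -a/9)
(q + 5768) + O(13) = (6573 + 5768) - ⅑*13 = 12341 - 13/9 = 111056/9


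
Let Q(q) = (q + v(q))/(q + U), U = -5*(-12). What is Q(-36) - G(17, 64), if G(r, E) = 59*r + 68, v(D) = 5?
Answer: -25735/24 ≈ -1072.3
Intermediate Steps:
U = 60
G(r, E) = 68 + 59*r
Q(q) = (5 + q)/(60 + q) (Q(q) = (q + 5)/(q + 60) = (5 + q)/(60 + q))
Q(-36) - G(17, 64) = (5 - 36)/(60 - 36) - (68 + 59*17) = -31/24 - (68 + 1003) = (1/24)*(-31) - 1*1071 = -31/24 - 1071 = -25735/24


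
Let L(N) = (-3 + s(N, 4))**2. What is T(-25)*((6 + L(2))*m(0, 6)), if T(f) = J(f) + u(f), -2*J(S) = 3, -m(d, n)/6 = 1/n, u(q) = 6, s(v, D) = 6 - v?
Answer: -63/2 ≈ -31.500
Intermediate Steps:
m(d, n) = -6/n
J(S) = -3/2 (J(S) = -1/2*3 = -3/2)
L(N) = (3 - N)**2 (L(N) = (-3 + (6 - N))**2 = (3 - N)**2)
T(f) = 9/2 (T(f) = -3/2 + 6 = 9/2)
T(-25)*((6 + L(2))*m(0, 6)) = 9*((6 + (-3 + 2)**2)*(-6/6))/2 = 9*((6 + (-1)**2)*(-6*1/6))/2 = 9*((6 + 1)*(-1))/2 = 9*(7*(-1))/2 = (9/2)*(-7) = -63/2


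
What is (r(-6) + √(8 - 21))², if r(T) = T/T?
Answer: (1 + I*√13)² ≈ -12.0 + 7.2111*I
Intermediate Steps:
r(T) = 1
(r(-6) + √(8 - 21))² = (1 + √(8 - 21))² = (1 + √(-13))² = (1 + I*√13)²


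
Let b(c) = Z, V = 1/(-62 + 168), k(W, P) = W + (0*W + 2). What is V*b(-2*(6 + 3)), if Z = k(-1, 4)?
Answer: 1/106 ≈ 0.0094340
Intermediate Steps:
k(W, P) = 2 + W (k(W, P) = W + (0 + 2) = W + 2 = 2 + W)
Z = 1 (Z = 2 - 1 = 1)
V = 1/106 ≈ 0.0094340
b(c) = 1
V*b(-2*(6 + 3)) = (1/106)*1 = 1/106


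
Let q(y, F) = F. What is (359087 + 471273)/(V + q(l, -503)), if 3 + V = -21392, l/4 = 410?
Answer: -415180/10949 ≈ -37.919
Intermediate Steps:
l = 1640 (l = 4*410 = 1640)
V = -21395 (V = -3 - 21392 = -21395)
(359087 + 471273)/(V + q(l, -503)) = (359087 + 471273)/(-21395 - 503) = 830360/(-21898) = 830360*(-1/21898) = -415180/10949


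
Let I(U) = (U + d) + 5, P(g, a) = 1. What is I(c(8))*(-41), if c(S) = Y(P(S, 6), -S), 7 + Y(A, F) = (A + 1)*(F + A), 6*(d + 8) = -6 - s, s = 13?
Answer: 6683/6 ≈ 1113.8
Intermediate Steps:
d = -67/6 (d = -8 + (-6 - 1*13)/6 = -8 + (-6 - 13)/6 = -8 + (1/6)*(-19) = -8 - 19/6 = -67/6 ≈ -11.167)
Y(A, F) = -7 + (1 + A)*(A + F) (Y(A, F) = -7 + (A + 1)*(F + A) = -7 + (1 + A)*(A + F))
c(S) = -5 - 2*S (c(S) = -7 + 1 - S + 1**2 + 1*(-S) = -7 + 1 - S + 1 - S = -5 - 2*S)
I(U) = -37/6 + U (I(U) = (U - 67/6) + 5 = (-67/6 + U) + 5 = -37/6 + U)
I(c(8))*(-41) = (-37/6 + (-5 - 2*8))*(-41) = (-37/6 + (-5 - 16))*(-41) = (-37/6 - 21)*(-41) = -163/6*(-41) = 6683/6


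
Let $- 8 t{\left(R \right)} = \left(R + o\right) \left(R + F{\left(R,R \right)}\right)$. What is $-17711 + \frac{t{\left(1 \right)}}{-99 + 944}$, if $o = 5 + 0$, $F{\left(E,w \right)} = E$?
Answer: $- \frac{29931593}{1690} \approx -17711.0$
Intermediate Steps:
$o = 5$
$t{\left(R \right)} = - \frac{R \left(5 + R\right)}{4}$ ($t{\left(R \right)} = - \frac{\left(R + 5\right) \left(R + R\right)}{8} = - \frac{\left(5 + R\right) 2 R}{8} = - \frac{2 R \left(5 + R\right)}{8} = - \frac{R \left(5 + R\right)}{4}$)
$-17711 + \frac{t{\left(1 \right)}}{-99 + 944} = -17711 + \frac{\frac{1}{4} \cdot 1 \left(-5 - 1\right)}{-99 + 944} = -17711 + \frac{\frac{1}{4} \cdot 1 \left(-5 - 1\right)}{845} = -17711 + \frac{\frac{1}{4} \cdot 1 \left(-6\right)}{845} = -17711 + \frac{1}{845} \left(- \frac{3}{2}\right) = -17711 - \frac{3}{1690} = - \frac{29931593}{1690}$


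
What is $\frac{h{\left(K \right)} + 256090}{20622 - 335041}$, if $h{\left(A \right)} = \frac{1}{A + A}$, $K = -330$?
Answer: $- \frac{169019399}{207516540} \approx -0.81449$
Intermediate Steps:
$h{\left(A \right)} = \frac{1}{2 A}$
$\frac{h{\left(K \right)} + 256090}{20622 - 335041} = \frac{\frac{1}{2 \left(-330\right)} + 256090}{20622 - 335041} = \frac{\frac{1}{2} \left(- \frac{1}{330}\right) + 256090}{-314419} = \left(- \frac{1}{660} + 256090\right) \left(- \frac{1}{314419}\right) = \frac{169019399}{660} \left(- \frac{1}{314419}\right) = - \frac{169019399}{207516540}$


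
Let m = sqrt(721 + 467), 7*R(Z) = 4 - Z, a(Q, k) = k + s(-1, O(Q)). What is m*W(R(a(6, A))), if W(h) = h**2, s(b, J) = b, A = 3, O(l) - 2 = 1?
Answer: 24*sqrt(33)/49 ≈ 2.8137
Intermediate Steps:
O(l) = 3 (O(l) = 2 + 1 = 3)
a(Q, k) = -1 + k (a(Q, k) = k - 1 = -1 + k)
R(Z) = 4/7 - Z/7 (R(Z) = (4 - Z)/7 = 4/7 - Z/7)
m = 6*sqrt(33) (m = sqrt(1188) = 6*sqrt(33) ≈ 34.467)
m*W(R(a(6, A))) = (6*sqrt(33))*(4/7 - (-1 + 3)/7)**2 = (6*sqrt(33))*(4/7 - 1/7*2)**2 = (6*sqrt(33))*(4/7 - 2/7)**2 = (6*sqrt(33))*(2/7)**2 = (6*sqrt(33))*(4/49) = 24*sqrt(33)/49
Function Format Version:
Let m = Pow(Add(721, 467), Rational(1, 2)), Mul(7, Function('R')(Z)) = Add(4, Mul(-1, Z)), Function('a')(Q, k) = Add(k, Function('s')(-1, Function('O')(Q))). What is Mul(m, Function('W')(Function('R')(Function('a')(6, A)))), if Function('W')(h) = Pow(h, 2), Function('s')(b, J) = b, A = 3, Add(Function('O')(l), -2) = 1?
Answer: Mul(Rational(24, 49), Pow(33, Rational(1, 2))) ≈ 2.8137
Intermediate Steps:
Function('O')(l) = 3 (Function('O')(l) = Add(2, 1) = 3)
Function('a')(Q, k) = Add(-1, k) (Function('a')(Q, k) = Add(k, -1) = Add(-1, k))
Function('R')(Z) = Add(Rational(4, 7), Mul(Rational(-1, 7), Z)) (Function('R')(Z) = Mul(Rational(1, 7), Add(4, Mul(-1, Z))) = Add(Rational(4, 7), Mul(Rational(-1, 7), Z)))
m = Mul(6, Pow(33, Rational(1, 2))) (m = Pow(1188, Rational(1, 2)) = Mul(6, Pow(33, Rational(1, 2))) ≈ 34.467)
Mul(m, Function('W')(Function('R')(Function('a')(6, A)))) = Mul(Mul(6, Pow(33, Rational(1, 2))), Pow(Add(Rational(4, 7), Mul(Rational(-1, 7), Add(-1, 3))), 2)) = Mul(Mul(6, Pow(33, Rational(1, 2))), Pow(Add(Rational(4, 7), Mul(Rational(-1, 7), 2)), 2)) = Mul(Mul(6, Pow(33, Rational(1, 2))), Pow(Add(Rational(4, 7), Rational(-2, 7)), 2)) = Mul(Mul(6, Pow(33, Rational(1, 2))), Pow(Rational(2, 7), 2)) = Mul(Mul(6, Pow(33, Rational(1, 2))), Rational(4, 49)) = Mul(Rational(24, 49), Pow(33, Rational(1, 2)))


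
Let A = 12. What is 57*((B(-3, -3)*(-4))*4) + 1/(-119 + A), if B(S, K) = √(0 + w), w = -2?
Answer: -1/107 - 912*I*√2 ≈ -0.0093458 - 1289.8*I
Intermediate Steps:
B(S, K) = I*√2 (B(S, K) = √(0 - 2) = √(-2) = I*√2)
57*((B(-3, -3)*(-4))*4) + 1/(-119 + A) = 57*(((I*√2)*(-4))*4) + 1/(-119 + 12) = 57*(-4*I*√2*4) + 1/(-107) = 57*(-16*I*√2) - 1/107 = -912*I*√2 - 1/107 = -1/107 - 912*I*√2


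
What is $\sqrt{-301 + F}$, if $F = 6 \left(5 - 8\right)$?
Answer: $i \sqrt{319} \approx 17.861 i$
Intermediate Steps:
$F = -18$ ($F = 6 \left(-3\right) = -18$)
$\sqrt{-301 + F} = \sqrt{-301 - 18} = \sqrt{-319} = i \sqrt{319}$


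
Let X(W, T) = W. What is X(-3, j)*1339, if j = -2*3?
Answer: -4017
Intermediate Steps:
j = -6
X(-3, j)*1339 = -3*1339 = -4017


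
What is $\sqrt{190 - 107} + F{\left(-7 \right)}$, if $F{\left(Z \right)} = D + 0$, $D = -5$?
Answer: $-5 + \sqrt{83} \approx 4.1104$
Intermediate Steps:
$F{\left(Z \right)} = -5$ ($F{\left(Z \right)} = -5 + 0 = -5$)
$\sqrt{190 - 107} + F{\left(-7 \right)} = \sqrt{190 - 107} - 5 = \sqrt{83} - 5 = -5 + \sqrt{83}$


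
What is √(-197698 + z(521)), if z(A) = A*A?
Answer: √73743 ≈ 271.56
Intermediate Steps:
z(A) = A²
√(-197698 + z(521)) = √(-197698 + 521²) = √(-197698 + 271441) = √73743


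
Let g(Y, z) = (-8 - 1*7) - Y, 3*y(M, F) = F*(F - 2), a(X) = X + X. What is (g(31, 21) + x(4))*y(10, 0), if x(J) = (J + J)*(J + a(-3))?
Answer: 0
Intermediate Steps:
a(X) = 2*X
y(M, F) = F*(-2 + F)/3 (y(M, F) = (F*(F - 2))/3 = (F*(-2 + F))/3 = F*(-2 + F)/3)
x(J) = 2*J*(-6 + J) (x(J) = (J + J)*(J + 2*(-3)) = (2*J)*(J - 6) = (2*J)*(-6 + J) = 2*J*(-6 + J))
g(Y, z) = -15 - Y (g(Y, z) = (-8 - 7) - Y = -15 - Y)
(g(31, 21) + x(4))*y(10, 0) = ((-15 - 1*31) + 2*4*(-6 + 4))*((⅓)*0*(-2 + 0)) = ((-15 - 31) + 2*4*(-2))*((⅓)*0*(-2)) = (-46 - 16)*0 = -62*0 = 0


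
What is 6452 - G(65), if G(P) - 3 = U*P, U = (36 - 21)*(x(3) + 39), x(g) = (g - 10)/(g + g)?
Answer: -60877/2 ≈ -30439.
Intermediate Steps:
x(g) = (-10 + g)/(2*g) (x(g) = (-10 + g)/((2*g)) = (-10 + g)*(1/(2*g)) = (-10 + g)/(2*g))
U = 1135/2 (U = (36 - 21)*((½)*(-10 + 3)/3 + 39) = 15*((½)*(⅓)*(-7) + 39) = 15*(-7/6 + 39) = 15*(227/6) = 1135/2 ≈ 567.50)
G(P) = 3 + 1135*P/2
6452 - G(65) = 6452 - (3 + (1135/2)*65) = 6452 - (3 + 73775/2) = 6452 - 1*73781/2 = 6452 - 73781/2 = -60877/2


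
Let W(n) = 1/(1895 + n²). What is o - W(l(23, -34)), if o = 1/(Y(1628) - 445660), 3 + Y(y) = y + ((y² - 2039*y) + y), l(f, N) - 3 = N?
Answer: -123819/352720760 ≈ -0.00035104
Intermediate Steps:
l(f, N) = 3 + N
Y(y) = -3 + y² - 2037*y (Y(y) = -3 + (y + ((y² - 2039*y) + y)) = -3 + (y + (y² - 2038*y)) = -3 + (y² - 2037*y) = -3 + y² - 2037*y)
o = -1/1111515 (o = 1/((-3 + 1628² - 2037*1628) - 445660) = 1/((-3 + 2650384 - 3316236) - 445660) = 1/(-665855 - 445660) = 1/(-1111515) = -1/1111515 ≈ -8.9967e-7)
o - W(l(23, -34)) = -1/1111515 - 1/(1895 + (3 - 34)²) = -1/1111515 - 1/(1895 + (-31)²) = -1/1111515 - 1/(1895 + 961) = -1/1111515 - 1/2856 = -123819/352720760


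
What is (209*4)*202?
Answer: 168872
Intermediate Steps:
(209*4)*202 = 836*202 = 168872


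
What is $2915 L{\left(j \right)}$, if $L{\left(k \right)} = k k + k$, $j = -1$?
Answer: $0$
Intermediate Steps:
$L{\left(k \right)} = k + k^{2}$ ($L{\left(k \right)} = k^{2} + k = k + k^{2}$)
$2915 L{\left(j \right)} = 2915 \left(- (1 - 1)\right) = 2915 \left(\left(-1\right) 0\right) = 2915 \cdot 0 = 0$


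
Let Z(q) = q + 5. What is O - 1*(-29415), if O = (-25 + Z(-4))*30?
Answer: 28695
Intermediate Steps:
Z(q) = 5 + q
O = -720 (O = (-25 + (5 - 4))*30 = (-25 + 1)*30 = -24*30 = -720)
O - 1*(-29415) = -720 - 1*(-29415) = -720 + 29415 = 28695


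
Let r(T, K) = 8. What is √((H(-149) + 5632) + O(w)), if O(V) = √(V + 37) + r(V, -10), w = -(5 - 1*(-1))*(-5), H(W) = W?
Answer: √(5491 + √67) ≈ 74.156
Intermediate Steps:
w = 30 (w = -(5 + 1)*(-5) = -1*6*(-5) = -6*(-5) = 30)
O(V) = 8 + √(37 + V) (O(V) = √(V + 37) + 8 = √(37 + V) + 8 = 8 + √(37 + V))
√((H(-149) + 5632) + O(w)) = √((-149 + 5632) + (8 + √(37 + 30))) = √(5483 + (8 + √67)) = √(5491 + √67)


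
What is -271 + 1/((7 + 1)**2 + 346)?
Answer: -111109/410 ≈ -271.00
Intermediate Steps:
-271 + 1/((7 + 1)**2 + 346) = -271 + 1/(8**2 + 346) = -271 + 1/(64 + 346) = -271 + 1/410 = -111109/410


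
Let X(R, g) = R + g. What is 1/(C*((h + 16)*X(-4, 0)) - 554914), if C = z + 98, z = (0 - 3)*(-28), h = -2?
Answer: -1/565106 ≈ -1.7696e-6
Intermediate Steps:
z = 84 (z = -3*(-28) = 84)
C = 182 (C = 84 + 98 = 182)
1/(C*((h + 16)*X(-4, 0)) - 554914) = 1/(182*((-2 + 16)*(-4 + 0)) - 554914) = 1/(182*(14*(-4)) - 554914) = 1/(182*(-56) - 554914) = 1/(-10192 - 554914) = 1/(-565106) = -1/565106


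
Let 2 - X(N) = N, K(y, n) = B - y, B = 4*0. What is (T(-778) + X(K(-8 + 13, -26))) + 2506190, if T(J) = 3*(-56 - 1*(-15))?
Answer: 2506074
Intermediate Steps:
B = 0
K(y, n) = -y (K(y, n) = 0 - y = -y)
X(N) = 2 - N
T(J) = -123 (T(J) = 3*(-56 + 15) = 3*(-41) = -123)
(T(-778) + X(K(-8 + 13, -26))) + 2506190 = (-123 + (2 - (-1)*(-8 + 13))) + 2506190 = (-123 + (2 - (-1)*5)) + 2506190 = (-123 + (2 - 1*(-5))) + 2506190 = (-123 + (2 + 5)) + 2506190 = (-123 + 7) + 2506190 = -116 + 2506190 = 2506074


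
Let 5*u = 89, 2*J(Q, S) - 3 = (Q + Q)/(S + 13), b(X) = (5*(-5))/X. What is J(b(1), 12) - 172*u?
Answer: -30611/10 ≈ -3061.1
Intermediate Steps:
b(X) = -25/X
J(Q, S) = 3/2 + Q/(13 + S) (J(Q, S) = 3/2 + ((Q + Q)/(S + 13))/2 = 3/2 + ((2*Q)/(13 + S))/2 = 3/2 + (2*Q/(13 + S))/2 = 3/2 + Q/(13 + S))
u = 89/5 (u = (1/5)*89 = 89/5 ≈ 17.800)
J(b(1), 12) - 172*u = (39 + 2*(-25/1) + 3*12)/(2*(13 + 12)) - 172*89/5 = (1/2)*(39 + 2*(-25*1) + 36)/25 - 15308/5 = (1/2)*(1/25)*(39 + 2*(-25) + 36) - 15308/5 = (1/2)*(1/25)*(39 - 50 + 36) - 15308/5 = (1/2)*(1/25)*25 - 15308/5 = 1/2 - 15308/5 = -30611/10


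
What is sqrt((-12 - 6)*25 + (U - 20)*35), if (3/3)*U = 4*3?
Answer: I*sqrt(730) ≈ 27.019*I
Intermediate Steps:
U = 12 (U = 4*3 = 12)
sqrt((-12 - 6)*25 + (U - 20)*35) = sqrt((-12 - 6)*25 + (12 - 20)*35) = sqrt(-18*25 - 8*35) = sqrt(-450 - 280) = sqrt(-730) = I*sqrt(730)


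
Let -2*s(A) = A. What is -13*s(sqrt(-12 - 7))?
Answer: 13*I*sqrt(19)/2 ≈ 28.333*I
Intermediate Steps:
s(A) = -A/2
-13*s(sqrt(-12 - 7)) = -(-13)*sqrt(-12 - 7)/2 = -(-13)*sqrt(-19)/2 = -(-13)*I*sqrt(19)/2 = 13*I*sqrt(19)/2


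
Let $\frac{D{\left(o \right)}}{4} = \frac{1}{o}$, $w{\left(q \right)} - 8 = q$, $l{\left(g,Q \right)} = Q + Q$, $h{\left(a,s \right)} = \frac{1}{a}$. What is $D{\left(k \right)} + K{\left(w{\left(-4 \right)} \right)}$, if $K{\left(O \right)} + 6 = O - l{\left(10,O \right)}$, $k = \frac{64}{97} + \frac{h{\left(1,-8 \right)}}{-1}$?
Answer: $- \frac{718}{33} \approx -21.758$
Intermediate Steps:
$l{\left(g,Q \right)} = 2 Q$
$w{\left(q \right)} = 8 + q$
$k = - \frac{33}{97}$ ($k = \frac{64}{97} + \frac{1}{1 \left(-1\right)} = 64 \cdot \frac{1}{97} + 1 \left(-1\right) = \frac{64}{97} - 1 = - \frac{33}{97} \approx -0.34021$)
$D{\left(o \right)} = \frac{4}{o}$
$K{\left(O \right)} = -6 - O$ ($K{\left(O \right)} = -6 + \left(O - 2 O\right) = -6 - O$)
$D{\left(k \right)} + K{\left(w{\left(-4 \right)} \right)} = \frac{4}{- \frac{33}{97}} - 10 = 4 \left(- \frac{97}{33}\right) - 10 = - \frac{388}{33} - 10 = - \frac{718}{33}$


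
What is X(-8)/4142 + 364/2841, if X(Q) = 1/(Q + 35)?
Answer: 13570139/105906798 ≈ 0.12813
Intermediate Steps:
X(Q) = 1/(35 + Q)
X(-8)/4142 + 364/2841 = 1/((35 - 8)*4142) + 364/2841 = (1/4142)/27 + 364*(1/2841) = (1/27)*(1/4142) + 364/2841 = 1/111834 + 364/2841 = 13570139/105906798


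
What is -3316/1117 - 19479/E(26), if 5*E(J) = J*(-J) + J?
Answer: 21326963/145210 ≈ 146.87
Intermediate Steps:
E(J) = -J²/5 + J/5 (E(J) = (J*(-J) + J)/5 = (-J² + J)/5 = (J - J²)/5 = -J²/5 + J/5)
-3316/1117 - 19479/E(26) = -3316/1117 - 19479*5/(26*(1 - 1*26)) = -3316*1/1117 - 19479*5/(26*(1 - 26)) = -3316/1117 - 19479/((⅕)*26*(-25)) = -3316/1117 - 19479/(-130) = -3316/1117 - 19479*(-1/130) = -3316/1117 + 19479/130 = 21326963/145210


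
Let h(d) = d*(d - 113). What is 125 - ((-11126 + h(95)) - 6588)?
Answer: 19549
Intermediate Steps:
h(d) = d*(-113 + d)
125 - ((-11126 + h(95)) - 6588) = 125 - ((-11126 + 95*(-113 + 95)) - 6588) = 125 - ((-11126 + 95*(-18)) - 6588) = 125 - ((-11126 - 1710) - 6588) = 125 - (-12836 - 6588) = 125 - 1*(-19424) = 125 + 19424 = 19549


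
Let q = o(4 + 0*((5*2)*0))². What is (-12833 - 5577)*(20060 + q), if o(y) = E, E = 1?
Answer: -369323010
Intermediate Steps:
o(y) = 1
q = 1 (q = 1² = 1)
(-12833 - 5577)*(20060 + q) = (-12833 - 5577)*(20060 + 1) = -18410*20061 = -369323010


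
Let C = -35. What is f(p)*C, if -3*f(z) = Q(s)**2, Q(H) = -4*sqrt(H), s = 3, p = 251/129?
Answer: 560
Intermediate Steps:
p = 251/129 (p = 251*(1/129) = 251/129 ≈ 1.9457)
f(z) = -16 (f(z) = -(-4*sqrt(3))**2/3 = -1/3*48 = -16)
f(p)*C = -16*(-35) = 560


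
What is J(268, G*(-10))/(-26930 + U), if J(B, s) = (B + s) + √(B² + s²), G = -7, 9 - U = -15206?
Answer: -338/11715 - 2*√19181/11715 ≈ -0.052496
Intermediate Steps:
U = 15215 (U = 9 - 1*(-15206) = 9 + 15206 = 15215)
J(B, s) = B + s + √(B² + s²)
J(268, G*(-10))/(-26930 + U) = (268 - 7*(-10) + √(268² + (-7*(-10))²))/(-26930 + 15215) = (268 + 70 + √(71824 + 70²))/(-11715) = (268 + 70 + √(71824 + 4900))*(-1/11715) = (268 + 70 + √76724)*(-1/11715) = (268 + 70 + 2*√19181)*(-1/11715) = (338 + 2*√19181)*(-1/11715) = -338/11715 - 2*√19181/11715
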